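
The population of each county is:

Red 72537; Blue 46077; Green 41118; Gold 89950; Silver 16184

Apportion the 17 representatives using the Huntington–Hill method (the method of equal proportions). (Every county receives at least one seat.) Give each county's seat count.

With divisor 16321: modified quotas Red 4.444, Blue 2.823, Green 2.519, Gold 5.511, Silver 0.992.
Geometric-mean thresholds: Red √(4·5)=4.472, Blue √(2·3)=2.449, Green √(2·3)=2.449, Gold √(5·6)=5.477, Silver (min 1).
Each quota rounded against its threshold gives Red 4, Blue 3, Green 3, Gold 6, Silver 1 (total 17).

Red=4, Blue=3, Green=3, Gold=6, Silver=1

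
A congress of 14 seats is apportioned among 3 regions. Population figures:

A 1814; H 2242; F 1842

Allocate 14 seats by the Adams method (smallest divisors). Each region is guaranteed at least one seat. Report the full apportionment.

A 4, H 5, F 5

Standard divisor 5898/14 ≈ 421.286; standard quotas: A 4.306, H 5.322, F 4.372.
Rounding up gives 5, 6, 5 = 16 seats, so the divisor must be adjusted.
With modified divisor 457: modified quotas A 3.969, H 4.906, F 4.031.
Rounding up: A 4, H 5, F 5 (total 14).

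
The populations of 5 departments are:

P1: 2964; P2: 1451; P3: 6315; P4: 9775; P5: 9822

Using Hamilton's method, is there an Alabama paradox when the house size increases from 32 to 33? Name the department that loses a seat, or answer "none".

P2

At 32 seats: P1 3, P2 2, P3 7, P4 10, P5 10.
At 33 seats: P1 3, P2 1, P3 7, P4 11, P5 11.
P2 drops from 2 to 1.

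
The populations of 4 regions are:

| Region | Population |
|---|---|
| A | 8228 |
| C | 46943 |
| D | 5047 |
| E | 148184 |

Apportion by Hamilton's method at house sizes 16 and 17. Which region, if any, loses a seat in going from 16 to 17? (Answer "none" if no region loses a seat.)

none

At 16 seats: A 1, C 4, D 0, E 11.
At 17 seats: A 1, C 4, D 0, E 12.
No region's allocation decreased.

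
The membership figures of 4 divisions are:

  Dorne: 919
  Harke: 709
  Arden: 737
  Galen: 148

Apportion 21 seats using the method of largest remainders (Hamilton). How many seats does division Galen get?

1

Total 2513; standard divisor 2513/21 ≈ 119.667.
Standard quotas: Dorne 7.680, Harke 5.925, Arden 6.159, Galen 1.237.
Lower quotas: Dorne 7, Harke 5, Arden 6, Galen 1 (sum 19, leaving 2 seats).
Remainders in descending order: Harke 0.925, Dorne 0.680, Galen 0.237, Arden 0.159.
The surplus seats go to Harke, Dorne.
Galen receives 1.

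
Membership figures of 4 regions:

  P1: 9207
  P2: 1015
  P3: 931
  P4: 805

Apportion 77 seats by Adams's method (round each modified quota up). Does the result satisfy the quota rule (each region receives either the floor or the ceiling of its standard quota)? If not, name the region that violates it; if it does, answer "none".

P1

Standard quotas: P1 59.286, P2 6.536, P3 5.995, P4 5.184.
Adams allocation: P1 58, P2 7, P3 6, P4 6.
P1 has quota 59.286 (lower 59, upper 60) but receives 58 — outside the quota interval.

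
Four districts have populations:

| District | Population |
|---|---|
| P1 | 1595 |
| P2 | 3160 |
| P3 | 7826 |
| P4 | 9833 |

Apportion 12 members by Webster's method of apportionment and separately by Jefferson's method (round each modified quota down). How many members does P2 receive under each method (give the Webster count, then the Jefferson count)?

Webster: P1 1, P2 2, P3 4, P4 5.
Jefferson: P1 1, P2 1, P3 4, P4 6.
P2 gets 2 under Webster and 1 under Jefferson.

2 and 1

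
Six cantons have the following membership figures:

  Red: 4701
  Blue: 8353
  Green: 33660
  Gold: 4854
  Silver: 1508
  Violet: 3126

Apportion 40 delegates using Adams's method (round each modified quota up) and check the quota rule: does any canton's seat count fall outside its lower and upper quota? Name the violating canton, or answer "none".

Green

Standard quotas: Red 3.346, Blue 5.945, Green 23.956, Gold 3.455, Silver 1.073, Violet 2.225.
Adams allocation: Red 4, Blue 6, Green 22, Gold 4, Silver 1, Violet 3.
Green has quota 23.956 (lower 23, upper 24) but receives 22 — outside the quota interval.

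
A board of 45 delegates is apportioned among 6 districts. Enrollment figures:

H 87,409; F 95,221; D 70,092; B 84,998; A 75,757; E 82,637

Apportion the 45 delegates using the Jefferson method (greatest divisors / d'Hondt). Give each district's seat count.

Standard divisor 496114/45 ≈ 11024.756; standard quotas: H 7.928, F 8.637, D 6.358, B 7.710, A 6.872, E 7.496.
Rounding down gives 7, 8, 6, 7, 6, 7 = 41 seats, so the divisor must be adjusted.
With modified divisor 10500: modified quotas H 8.325, F 9.069, D 6.675, B 8.095, A 7.215, E 7.870.
Rounding down: H 8, F 9, D 6, B 8, A 7, E 7 (total 45).

H 8, F 9, D 6, B 8, A 7, E 7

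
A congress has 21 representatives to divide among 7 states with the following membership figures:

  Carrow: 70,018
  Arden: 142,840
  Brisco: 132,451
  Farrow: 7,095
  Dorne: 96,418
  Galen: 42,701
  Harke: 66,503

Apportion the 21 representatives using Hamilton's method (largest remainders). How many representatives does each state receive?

The standard divisor is 558026/21 ≈ 26572.667.
Standard quotas: Carrow 2.6350, Arden 5.3754, Brisco 4.9845, Farrow 0.2670, Dorne 3.6285, Galen 1.6070, Harke 2.5027.
Lower quotas: Carrow 2, Arden 5, Brisco 4, Farrow 0, Dorne 3, Galen 1, Harke 2 (sum 17, leaving 4 seats).
Remainders in descending order: Brisco 0.9845, Carrow 0.6350, Dorne 0.6285, Galen 0.6070, Harke 0.5027, Arden 0.3754, Farrow 0.2670.
The surplus seats go to Brisco, Carrow, Dorne, Galen.

Carrow 3, Arden 5, Brisco 5, Farrow 0, Dorne 4, Galen 2, Harke 2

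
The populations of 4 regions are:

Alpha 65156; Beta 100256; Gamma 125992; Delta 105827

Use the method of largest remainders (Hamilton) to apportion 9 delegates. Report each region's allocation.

Alpha 2; Beta 2; Gamma 3; Delta 2

The standard divisor is 397231/9 ≈ 44136.778.
Standard quotas: Alpha 1.4762, Beta 2.2715, Gamma 2.8546, Delta 2.3977.
Lower quotas: Alpha 1, Beta 2, Gamma 2, Delta 2 (sum 7, leaving 2 seats).
Remainders in descending order: Gamma 0.8546, Alpha 0.4762, Delta 0.3977, Beta 0.2715.
Largest remainders: Gamma, Alpha receive the extra seats.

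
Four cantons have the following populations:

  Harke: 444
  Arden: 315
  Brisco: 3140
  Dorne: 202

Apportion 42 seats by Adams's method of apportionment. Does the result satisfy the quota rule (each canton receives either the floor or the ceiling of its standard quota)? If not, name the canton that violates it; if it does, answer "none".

Standard quotas: Harke 4.547, Arden 3.226, Brisco 32.158, Dorne 2.069.
Adams allocation: Harke 5, Arden 4, Brisco 31, Dorne 2.
Brisco has quota 32.158 (lower 32, upper 33) but receives 31 — outside the quota interval.

Brisco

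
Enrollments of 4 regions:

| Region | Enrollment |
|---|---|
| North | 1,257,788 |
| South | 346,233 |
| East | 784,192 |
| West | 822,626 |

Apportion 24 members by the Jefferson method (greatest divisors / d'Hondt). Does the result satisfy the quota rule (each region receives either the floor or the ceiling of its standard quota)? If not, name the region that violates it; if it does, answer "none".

Standard quotas: North 9.402, South 2.588, East 5.862, West 6.149.
Jefferson allocation: North 10, South 2, East 6, West 6.
Every allocation lies between the lower and upper quota.

none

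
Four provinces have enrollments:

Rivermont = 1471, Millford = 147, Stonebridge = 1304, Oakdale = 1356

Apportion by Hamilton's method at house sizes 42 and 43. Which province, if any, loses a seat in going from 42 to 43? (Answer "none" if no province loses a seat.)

At 42 seats: Rivermont 14, Millford 2, Stonebridge 13, Oakdale 13.
At 43 seats: Rivermont 15, Millford 1, Stonebridge 13, Oakdale 14.
Millford drops from 2 to 1.

Millford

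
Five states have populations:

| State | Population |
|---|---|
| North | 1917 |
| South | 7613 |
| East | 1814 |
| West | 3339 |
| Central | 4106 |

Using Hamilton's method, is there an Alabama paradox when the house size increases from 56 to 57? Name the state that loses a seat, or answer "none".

none

At 56 seats: North 6, South 23, East 5, West 10, Central 12.
At 57 seats: North 6, South 23, East 6, West 10, Central 12.
No state's allocation decreased.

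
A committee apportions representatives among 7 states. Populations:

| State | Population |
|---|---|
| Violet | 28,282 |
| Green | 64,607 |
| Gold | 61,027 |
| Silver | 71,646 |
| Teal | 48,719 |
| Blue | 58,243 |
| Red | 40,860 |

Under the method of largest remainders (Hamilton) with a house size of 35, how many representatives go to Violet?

3

The standard divisor is 373384/35 ≈ 10668.114.
Standard quotas: Violet 2.6511, Green 6.0561, Gold 5.7205, Silver 6.7159, Teal 4.5668, Blue 5.4595, Red 3.8301.
Lower quotas: Violet 2, Green 6, Gold 5, Silver 6, Teal 4, Blue 5, Red 3 (sum 31, leaving 4 seats).
Remainders in descending order: Red 0.8301, Gold 0.7205, Silver 0.7159, Violet 0.6511, Teal 0.5668, Blue 0.4595, Green 0.0561.
Largest remainders: Red, Gold, Silver, Violet receive the extra seats.
Violet receives 3.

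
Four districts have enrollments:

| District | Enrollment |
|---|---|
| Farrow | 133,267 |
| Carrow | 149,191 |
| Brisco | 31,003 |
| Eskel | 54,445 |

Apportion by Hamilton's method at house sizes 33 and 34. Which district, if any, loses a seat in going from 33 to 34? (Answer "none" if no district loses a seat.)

At 33 seats: Farrow 12, Carrow 13, Brisco 3, Eskel 5.
At 34 seats: Farrow 12, Carrow 14, Brisco 3, Eskel 5.
No district's allocation decreased.

none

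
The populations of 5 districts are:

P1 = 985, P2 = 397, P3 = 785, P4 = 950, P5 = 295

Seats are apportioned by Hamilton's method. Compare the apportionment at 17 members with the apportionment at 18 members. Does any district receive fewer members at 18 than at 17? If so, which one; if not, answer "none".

none

At 17 seats: P1 5, P2 2, P3 4, P4 5, P5 1.
At 18 seats: P1 5, P2 2, P3 4, P4 5, P5 2.
No district's allocation decreased.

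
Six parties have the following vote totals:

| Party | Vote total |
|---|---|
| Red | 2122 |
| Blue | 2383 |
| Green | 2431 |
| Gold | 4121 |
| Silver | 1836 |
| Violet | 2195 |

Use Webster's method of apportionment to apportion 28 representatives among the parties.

Red 4, Blue 4, Green 5, Gold 8, Silver 3, Violet 4

Standard divisor 15088/28 ≈ 538.857; standard quotas: Red 3.938, Blue 4.422, Green 4.511, Gold 7.648, Silver 3.407, Violet 4.073.
Rounding to the nearest integer gives Red 4, Blue 4, Green 5, Gold 8, Silver 3, Violet 4 — total 28, matching the house size, so no adjustment is needed.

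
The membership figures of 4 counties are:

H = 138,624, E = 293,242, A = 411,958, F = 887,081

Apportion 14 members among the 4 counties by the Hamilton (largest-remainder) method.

Total 1730905; standard divisor 1730905/14 ≈ 123636.071.
Standard quotas: H 1.1212, E 2.3718, A 3.3320, F 7.1749.
Lower quotas: H 1, E 2, A 3, F 7 (sum 13, leaving 1 seat).
Remainders in descending order: E 0.3718, A 0.3320, F 0.1749, H 0.1212.
The surplus seat goes to E.

H: 1, E: 3, A: 3, F: 7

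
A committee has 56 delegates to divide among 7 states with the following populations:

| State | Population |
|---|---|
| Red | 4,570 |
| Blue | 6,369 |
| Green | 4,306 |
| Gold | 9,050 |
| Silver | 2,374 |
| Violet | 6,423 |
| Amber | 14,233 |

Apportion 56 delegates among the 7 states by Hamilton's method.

Red=5; Blue=7; Green=5; Gold=11; Silver=3; Violet=8; Amber=17

Total 47325; standard divisor 47325/56 ≈ 845.089.
Standard quotas: Red 5.4077, Blue 7.5365, Green 5.0953, Gold 10.7089, Silver 2.8092, Violet 7.6004, Amber 16.8420.
Lower quotas: Red 5, Blue 7, Green 5, Gold 10, Silver 2, Violet 7, Amber 16 (sum 52, leaving 4 seats).
Remainders in descending order: Amber 0.8420, Silver 0.8092, Gold 0.7089, Violet 0.6004, Blue 0.5365, Red 0.4077, Green 0.0953.
The surplus seats go to Amber, Silver, Gold, Violet.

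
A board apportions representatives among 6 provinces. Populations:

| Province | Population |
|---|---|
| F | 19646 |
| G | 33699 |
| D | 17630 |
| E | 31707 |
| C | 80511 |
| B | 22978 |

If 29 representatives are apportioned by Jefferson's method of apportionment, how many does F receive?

3

Standard divisor 206171/29 ≈ 7109.345; standard quotas: F 2.763, G 4.740, D 2.480, E 4.460, C 11.325, B 3.232.
Rounding down gives 2, 4, 2, 4, 11, 3 = 26 seats, so the divisor must be adjusted.
With modified divisor 6400: modified quotas F 3.070, G 5.265, D 2.755, E 4.954, C 12.580, B 3.590.
Rounding down: F 3, G 5, D 2, E 4, C 12, B 3 (total 29).
F receives 3.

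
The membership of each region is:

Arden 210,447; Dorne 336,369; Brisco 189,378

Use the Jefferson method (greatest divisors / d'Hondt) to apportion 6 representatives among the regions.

Standard divisor 736194/6 ≈ 122699; standard quotas: Arden 1.715, Dorne 2.741, Brisco 1.543.
Rounding down gives 1, 2, 1 = 4 seats, so the divisor must be adjusted.
With modified divisor 100000: modified quotas Arden 2.104, Dorne 3.364, Brisco 1.894.
Rounding down: Arden 2, Dorne 3, Brisco 1 (total 6).

Arden=2; Dorne=3; Brisco=1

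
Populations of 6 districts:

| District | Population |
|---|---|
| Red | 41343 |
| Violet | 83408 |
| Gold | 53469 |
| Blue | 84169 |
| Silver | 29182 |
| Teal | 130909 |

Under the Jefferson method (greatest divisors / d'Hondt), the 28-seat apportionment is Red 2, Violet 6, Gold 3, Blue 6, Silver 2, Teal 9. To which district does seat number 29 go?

Red

Priority for the next seat is population ÷ (current seats + 1).
Priorities: Red 13781.000, Violet 11915.429, Gold 13367.250, Blue 12024.143, Silver 9727.333, Teal 13090.900.
Highest priority: Red.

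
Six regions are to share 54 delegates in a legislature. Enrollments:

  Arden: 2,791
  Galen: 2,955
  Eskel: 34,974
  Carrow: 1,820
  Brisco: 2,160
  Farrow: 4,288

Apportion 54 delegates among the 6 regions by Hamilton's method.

Standard divisor: 48988 ÷ 54 ≈ 907.185.
Standard quotas: Arden 3.0765, Galen 3.2573, Eskel 38.5522, Carrow 2.0062, Brisco 2.3810, Farrow 4.7267.
Lower quotas: Arden 3, Galen 3, Eskel 38, Carrow 2, Brisco 2, Farrow 4 (sum 52, leaving 2 seats).
Remainders in descending order: Farrow 0.7267, Eskel 0.5522, Brisco 0.3810, Galen 0.2573, Arden 0.0765, Carrow 0.0062.
Largest remainders: Farrow, Eskel receive the extra seats.

Arden: 3, Galen: 3, Eskel: 39, Carrow: 2, Brisco: 2, Farrow: 5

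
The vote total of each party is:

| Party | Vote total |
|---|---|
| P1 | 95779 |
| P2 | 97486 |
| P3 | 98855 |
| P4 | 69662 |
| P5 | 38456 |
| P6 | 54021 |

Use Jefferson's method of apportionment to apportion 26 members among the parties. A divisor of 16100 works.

P1 5, P2 6, P3 6, P4 4, P5 2, P6 3

With modified divisor 16100: modified quotas P1 5.949, P2 6.055, P3 6.140, P4 4.327, P5 2.389, P6 3.355.
Rounding down: P1 5, P2 6, P3 6, P4 4, P5 2, P6 3 (total 26).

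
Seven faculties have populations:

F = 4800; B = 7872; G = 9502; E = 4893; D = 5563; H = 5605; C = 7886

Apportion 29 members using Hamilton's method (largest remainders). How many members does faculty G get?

The standard divisor is 46121/29 ≈ 1590.379.
Standard quotas: F 3.0181, B 4.9498, G 5.9747, E 3.0766, D 3.4979, H 3.5243, C 4.9586.
Lower quotas: F 3, B 4, G 5, E 3, D 3, H 3, C 4 (sum 25, leaving 4 seats).
Remainders in descending order: G 0.9747, C 0.9586, B 0.9498, H 0.5243, D 0.4979, E 0.0766, F 0.0181.
The surplus seats go to G, C, B, H.
G receives 6.

6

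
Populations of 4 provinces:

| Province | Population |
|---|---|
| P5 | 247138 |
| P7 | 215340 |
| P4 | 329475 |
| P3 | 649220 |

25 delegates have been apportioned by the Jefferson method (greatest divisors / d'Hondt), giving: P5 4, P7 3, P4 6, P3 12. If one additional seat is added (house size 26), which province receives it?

Priority for the next seat is population ÷ (current seats + 1).
Priorities: P5 49427.600, P7 53835.000, P4 47067.857, P3 49940.000.
Highest priority: P7.

P7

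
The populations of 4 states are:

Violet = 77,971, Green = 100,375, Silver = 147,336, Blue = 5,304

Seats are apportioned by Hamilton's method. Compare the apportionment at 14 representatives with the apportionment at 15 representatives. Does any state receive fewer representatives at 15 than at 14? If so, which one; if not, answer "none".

Violet

At 14 seats: Violet 4, Green 4, Silver 6, Blue 0.
At 15 seats: Violet 3, Green 5, Silver 7, Blue 0.
Violet drops from 4 to 3.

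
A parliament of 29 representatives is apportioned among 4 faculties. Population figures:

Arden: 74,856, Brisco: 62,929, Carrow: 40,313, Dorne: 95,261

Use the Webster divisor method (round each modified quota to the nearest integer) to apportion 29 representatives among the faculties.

Standard divisor 273359/29 ≈ 9426.172; standard quotas: Arden 7.941, Brisco 6.676, Carrow 4.277, Dorne 10.106.
Rounding to the nearest integer gives Arden 8, Brisco 7, Carrow 4, Dorne 10 — total 29, matching the house size, so no adjustment is needed.

Arden=8, Brisco=7, Carrow=4, Dorne=10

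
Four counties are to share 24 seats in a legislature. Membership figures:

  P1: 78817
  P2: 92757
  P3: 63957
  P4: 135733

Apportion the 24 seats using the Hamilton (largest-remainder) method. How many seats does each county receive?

P1: 5; P2: 6; P3: 4; P4: 9

The standard divisor is 371264/24 ≈ 15469.333.
Standard quotas: P1 5.0950, P2 5.9962, P3 4.1344, P4 8.7743.
Lower quotas: P1 5, P2 5, P3 4, P4 8 (sum 22, leaving 2 seats).
Remainders in descending order: P2 0.9962, P4 0.7743, P3 0.1344, P1 0.0950.
The surplus seats go to P2, P4.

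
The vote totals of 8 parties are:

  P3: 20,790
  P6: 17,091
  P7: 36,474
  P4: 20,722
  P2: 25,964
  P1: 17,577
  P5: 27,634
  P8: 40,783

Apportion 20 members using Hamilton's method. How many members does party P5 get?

3

Total 207035; standard divisor 207035/20 ≈ 10351.75.
Standard quotas: P3 2.0084, P6 1.6510, P7 3.5235, P4 2.0018, P2 2.5082, P1 1.6980, P5 2.6695, P8 3.9397.
Lower quotas: P3 2, P6 1, P7 3, P4 2, P2 2, P1 1, P5 2, P8 3 (sum 16, leaving 4 seats).
Remainders in descending order: P8 0.9397, P1 0.6980, P5 0.6695, P6 0.6510, P7 0.5235, P2 0.5082, P3 0.0084, P4 0.0018.
Largest remainders: P8, P1, P5, P6 receive the extra seats.
P5 receives 3.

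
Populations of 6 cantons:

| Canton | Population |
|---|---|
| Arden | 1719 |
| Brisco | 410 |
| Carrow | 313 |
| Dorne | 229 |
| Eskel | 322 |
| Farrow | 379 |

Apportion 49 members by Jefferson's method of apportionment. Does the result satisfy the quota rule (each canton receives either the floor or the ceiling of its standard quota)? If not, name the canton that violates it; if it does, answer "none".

Arden

Standard quotas: Arden 24.980, Brisco 5.958, Carrow 4.548, Dorne 3.328, Eskel 4.679, Farrow 5.507.
Jefferson allocation: Arden 26, Brisco 6, Carrow 4, Dorne 3, Eskel 5, Farrow 5.
Arden has quota 24.980 (lower 24, upper 25) but receives 26 — outside the quota interval.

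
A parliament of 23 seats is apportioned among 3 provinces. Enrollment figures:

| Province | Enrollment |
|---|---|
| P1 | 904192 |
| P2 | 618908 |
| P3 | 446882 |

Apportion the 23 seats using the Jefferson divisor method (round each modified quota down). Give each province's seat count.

P1=11, P2=7, P3=5

Standard divisor 1969982/23 ≈ 85651.391; standard quotas: P1 10.557, P2 7.226, P3 5.217.
Rounding down gives 10, 7, 5 = 22 seats, so the divisor must be adjusted.
With modified divisor 79800: modified quotas P1 11.331, P2 7.756, P3 5.600.
Rounding down: P1 11, P2 7, P3 5 (total 23).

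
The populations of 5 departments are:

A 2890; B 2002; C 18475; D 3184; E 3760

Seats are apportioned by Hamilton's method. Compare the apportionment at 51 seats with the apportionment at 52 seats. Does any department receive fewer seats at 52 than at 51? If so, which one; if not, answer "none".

At 51 seats: A 5, B 4, C 31, D 5, E 6.
At 52 seats: A 5, B 3, C 32, D 6, E 6.
B drops from 4 to 3.

B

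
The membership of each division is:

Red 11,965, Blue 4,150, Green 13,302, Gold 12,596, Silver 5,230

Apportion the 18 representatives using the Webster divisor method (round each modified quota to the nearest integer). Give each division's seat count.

Red 4, Blue 2, Green 5, Gold 5, Silver 2

Standard divisor 47243/18 ≈ 2624.611; standard quotas: Red 4.559, Blue 1.581, Green 5.068, Gold 4.799, Silver 1.993.
Rounding to the nearest integer gives 5, 2, 5, 5, 2 = 19 seats, so the divisor must be adjusted.
With modified divisor 2700: modified quotas Red 4.431, Blue 1.537, Green 4.927, Gold 4.665, Silver 1.937.
Rounding to the nearest integer: Red 4, Blue 2, Green 5, Gold 5, Silver 2 (total 18).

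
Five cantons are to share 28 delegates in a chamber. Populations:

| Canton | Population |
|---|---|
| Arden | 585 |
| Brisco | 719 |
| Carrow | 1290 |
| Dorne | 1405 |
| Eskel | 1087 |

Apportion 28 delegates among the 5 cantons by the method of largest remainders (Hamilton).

Arden=3; Brisco=4; Carrow=7; Dorne=8; Eskel=6

The standard divisor is 5086/28 ≈ 181.643.
Standard quotas: Arden 3.221, Brisco 3.958, Carrow 7.102, Dorne 7.735, Eskel 5.984.
Lower quotas: Arden 3, Brisco 3, Carrow 7, Dorne 7, Eskel 5 (sum 25, leaving 3 seats).
Remainders in descending order: Eskel 0.984, Brisco 0.958, Dorne 0.735, Arden 0.221, Carrow 0.102.
Largest remainders: Eskel, Brisco, Dorne receive the extra seats.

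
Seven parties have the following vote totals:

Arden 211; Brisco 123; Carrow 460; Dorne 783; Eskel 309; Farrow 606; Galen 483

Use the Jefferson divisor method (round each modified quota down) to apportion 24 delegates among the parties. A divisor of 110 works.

With modified divisor 110: modified quotas Arden 1.918, Brisco 1.118, Carrow 4.182, Dorne 7.118, Eskel 2.809, Farrow 5.509, Galen 4.391.
Rounding down: Arden 1, Brisco 1, Carrow 4, Dorne 7, Eskel 2, Farrow 5, Galen 4 (total 24).

Arden 1, Brisco 1, Carrow 4, Dorne 7, Eskel 2, Farrow 5, Galen 4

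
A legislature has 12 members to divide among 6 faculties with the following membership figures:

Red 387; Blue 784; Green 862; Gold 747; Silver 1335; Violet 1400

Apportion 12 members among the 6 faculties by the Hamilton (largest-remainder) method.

Red 1, Blue 2, Green 2, Gold 1, Silver 3, Violet 3

Total 5515; standard divisor 5515/12 ≈ 459.583.
Standard quotas: Red 0.842, Blue 1.706, Green 1.876, Gold 1.625, Silver 2.905, Violet 3.046.
Lower quotas: Red 0, Blue 1, Green 1, Gold 1, Silver 2, Violet 3 (sum 8, leaving 4 seats).
Remainders in descending order: Silver 0.905, Green 0.876, Red 0.842, Blue 0.706, Gold 0.625, Violet 0.046.
Largest remainders: Silver, Green, Red, Blue receive the extra seats.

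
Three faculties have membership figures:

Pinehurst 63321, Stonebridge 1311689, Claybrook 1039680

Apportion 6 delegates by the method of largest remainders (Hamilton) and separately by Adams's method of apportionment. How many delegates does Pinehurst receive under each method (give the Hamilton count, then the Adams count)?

0 and 1

Hamilton: Pinehurst 0, Stonebridge 3, Claybrook 3.
Adams: Pinehurst 1, Stonebridge 3, Claybrook 2.
Pinehurst gets 0 under Hamilton and 1 under Adams.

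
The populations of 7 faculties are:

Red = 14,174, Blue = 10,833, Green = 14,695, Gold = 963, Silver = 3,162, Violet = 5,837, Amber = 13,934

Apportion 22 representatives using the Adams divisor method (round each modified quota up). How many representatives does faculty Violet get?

2

Standard divisor 63598/22 ≈ 2890.818; standard quotas: Red 4.903, Blue 3.747, Green 5.083, Gold 0.333, Silver 1.094, Violet 2.019, Amber 4.820.
Rounding up gives 5, 4, 6, 1, 2, 3, 5 = 26 seats, so the divisor must be adjusted.
With modified divisor 3510: modified quotas Red 4.038, Blue 3.086, Green 4.187, Gold 0.274, Silver 0.901, Violet 1.663, Amber 3.970.
Rounding up: Red 5, Blue 4, Green 5, Gold 1, Silver 1, Violet 2, Amber 4 (total 22).
Violet receives 2.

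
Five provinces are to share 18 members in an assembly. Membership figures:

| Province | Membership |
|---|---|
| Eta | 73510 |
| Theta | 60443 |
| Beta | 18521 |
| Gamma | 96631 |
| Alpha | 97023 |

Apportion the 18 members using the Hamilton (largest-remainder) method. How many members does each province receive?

Eta: 4; Theta: 3; Beta: 1; Gamma: 5; Alpha: 5

The standard divisor is 346128/18 ≈ 19229.333.
Standard quotas: Eta 3.8228, Theta 3.1433, Beta 0.9632, Gamma 5.0252, Alpha 5.0456.
Lower quotas: Eta 3, Theta 3, Beta 0, Gamma 5, Alpha 5 (sum 16, leaving 2 seats).
Remainders in descending order: Beta 0.9632, Eta 0.8228, Theta 0.1433, Alpha 0.0456, Gamma 0.0252.
The surplus seats go to Beta, Eta.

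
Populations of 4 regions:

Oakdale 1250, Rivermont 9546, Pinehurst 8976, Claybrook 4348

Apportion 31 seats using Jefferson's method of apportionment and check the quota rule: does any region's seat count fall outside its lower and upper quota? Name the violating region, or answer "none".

Standard quotas: Oakdale 1.607, Rivermont 12.269, Pinehurst 11.536, Claybrook 5.588.
Jefferson allocation: Oakdale 1, Rivermont 13, Pinehurst 12, Claybrook 5.
Every allocation lies between the lower and upper quota.

none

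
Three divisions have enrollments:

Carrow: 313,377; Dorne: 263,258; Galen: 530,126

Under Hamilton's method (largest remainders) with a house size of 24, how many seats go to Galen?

11

Total 1106761; standard divisor 1106761/24 ≈ 46115.042.
Standard quotas: Carrow 6.7955, Dorne 5.7087, Galen 11.4957.
Lower quotas: Carrow 6, Dorne 5, Galen 11 (sum 22, leaving 2 seats).
Remainders in descending order: Carrow 0.7955, Dorne 0.7087, Galen 0.4957.
The surplus seats go to Carrow, Dorne.
Galen receives 11.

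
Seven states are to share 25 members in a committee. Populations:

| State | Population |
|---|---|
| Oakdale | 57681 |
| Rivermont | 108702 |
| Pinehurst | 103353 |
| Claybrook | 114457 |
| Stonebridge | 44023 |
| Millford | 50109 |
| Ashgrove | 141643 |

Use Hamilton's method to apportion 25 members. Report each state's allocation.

Standard divisor: 619968 ÷ 25 ≈ 24798.72.
Standard quotas: Oakdale 2.3260, Rivermont 4.3834, Pinehurst 4.1677, Claybrook 4.6154, Stonebridge 1.7752, Millford 2.0206, Ashgrove 5.7117.
Lower quotas: Oakdale 2, Rivermont 4, Pinehurst 4, Claybrook 4, Stonebridge 1, Millford 2, Ashgrove 5 (sum 22, leaving 3 seats).
Remainders in descending order: Stonebridge 0.7752, Ashgrove 0.7117, Claybrook 0.6154, Rivermont 0.3834, Oakdale 0.3260, Pinehurst 0.1677, Millford 0.0206.
Largest remainders: Stonebridge, Ashgrove, Claybrook receive the extra seats.

Oakdale=2, Rivermont=4, Pinehurst=4, Claybrook=5, Stonebridge=2, Millford=2, Ashgrove=6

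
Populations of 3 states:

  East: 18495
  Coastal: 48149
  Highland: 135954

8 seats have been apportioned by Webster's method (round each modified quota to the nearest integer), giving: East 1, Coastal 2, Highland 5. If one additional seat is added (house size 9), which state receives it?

Highland

Priority for the next seat is population ÷ (current seats + 0.5).
Priorities: East 12330.000, Coastal 19259.600, Highland 24718.909.
Highest priority: Highland.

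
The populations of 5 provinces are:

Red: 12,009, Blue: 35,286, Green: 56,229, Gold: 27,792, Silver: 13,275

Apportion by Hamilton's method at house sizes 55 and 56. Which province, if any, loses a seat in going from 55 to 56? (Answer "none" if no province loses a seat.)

Red

At 55 seats: Red 5, Blue 13, Green 21, Gold 11, Silver 5.
At 56 seats: Red 4, Blue 14, Green 22, Gold 11, Silver 5.
Red drops from 5 to 4.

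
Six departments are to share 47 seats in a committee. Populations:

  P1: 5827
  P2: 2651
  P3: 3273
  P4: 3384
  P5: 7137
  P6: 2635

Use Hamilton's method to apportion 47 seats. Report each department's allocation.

Standard divisor: 24907 ÷ 47 ≈ 529.936.
Standard quotas: P1 10.9957, P2 5.0025, P3 6.1762, P4 6.3857, P5 13.4677, P6 4.9723.
Lower quotas: P1 10, P2 5, P3 6, P4 6, P5 13, P6 4 (sum 44, leaving 3 seats).
Remainders in descending order: P1 0.9957, P6 0.9723, P5 0.4677, P4 0.3857, P3 0.1762, P2 0.0025.
Largest remainders: P1, P6, P5 receive the extra seats.

P1=11; P2=5; P3=6; P4=6; P5=14; P6=5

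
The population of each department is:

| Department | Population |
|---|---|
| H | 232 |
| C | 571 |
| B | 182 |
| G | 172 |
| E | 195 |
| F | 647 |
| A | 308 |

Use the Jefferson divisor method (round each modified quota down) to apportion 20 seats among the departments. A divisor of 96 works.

H 2, C 5, B 1, G 1, E 2, F 6, A 3

With modified divisor 96: modified quotas H 2.417, C 5.948, B 1.896, G 1.792, E 2.031, F 6.740, A 3.208.
Rounding down: H 2, C 5, B 1, G 1, E 2, F 6, A 3 (total 20).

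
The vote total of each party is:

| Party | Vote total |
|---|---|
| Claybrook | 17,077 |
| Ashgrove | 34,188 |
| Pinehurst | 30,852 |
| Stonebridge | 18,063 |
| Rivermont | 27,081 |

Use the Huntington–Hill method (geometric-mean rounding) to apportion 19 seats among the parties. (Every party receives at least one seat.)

Claybrook 3, Ashgrove 5, Pinehurst 4, Stonebridge 3, Rivermont 4

With divisor 6935: modified quotas Claybrook 2.462, Ashgrove 4.930, Pinehurst 4.449, Stonebridge 2.605, Rivermont 3.905.
Geometric-mean thresholds: Claybrook √(2·3)=2.449, Ashgrove √(4·5)=4.472, Pinehurst √(4·5)=4.472, Stonebridge √(2·3)=2.449, Rivermont √(3·4)=3.464.
Each quota rounded against its threshold gives Claybrook 3, Ashgrove 5, Pinehurst 4, Stonebridge 3, Rivermont 4 (total 19).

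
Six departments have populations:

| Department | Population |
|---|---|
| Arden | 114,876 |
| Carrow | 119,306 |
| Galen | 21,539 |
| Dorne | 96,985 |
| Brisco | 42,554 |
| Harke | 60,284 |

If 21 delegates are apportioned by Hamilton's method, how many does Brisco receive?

2

The standard divisor is 455544/21 ≈ 21692.571.
Standard quotas: Arden 5.2956, Carrow 5.4999, Galen 0.9929, Dorne 4.4709, Brisco 1.9617, Harke 2.7790.
Lower quotas: Arden 5, Carrow 5, Galen 0, Dorne 4, Brisco 1, Harke 2 (sum 17, leaving 4 seats).
Remainders in descending order: Galen 0.9929, Brisco 0.9617, Harke 0.7790, Carrow 0.4999, Dorne 0.4709, Arden 0.2956.
The surplus seats go to Galen, Brisco, Harke, Carrow.
Brisco receives 2.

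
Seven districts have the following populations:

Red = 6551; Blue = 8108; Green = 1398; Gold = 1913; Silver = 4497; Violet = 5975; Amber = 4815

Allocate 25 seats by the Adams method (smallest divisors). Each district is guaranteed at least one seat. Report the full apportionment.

Standard divisor 33257/25 ≈ 1330.28; standard quotas: Red 4.925, Blue 6.095, Green 1.051, Gold 1.438, Silver 3.380, Violet 4.492, Amber 3.620.
Rounding up gives 5, 7, 2, 2, 4, 5, 4 = 29 seats, so the divisor must be adjusted.
With modified divisor 1550: modified quotas Red 4.226, Blue 5.231, Green 0.902, Gold 1.234, Silver 2.901, Violet 3.855, Amber 3.106.
Rounding up: Red 5, Blue 6, Green 1, Gold 2, Silver 3, Violet 4, Amber 4 (total 25).

Red 5, Blue 6, Green 1, Gold 2, Silver 3, Violet 4, Amber 4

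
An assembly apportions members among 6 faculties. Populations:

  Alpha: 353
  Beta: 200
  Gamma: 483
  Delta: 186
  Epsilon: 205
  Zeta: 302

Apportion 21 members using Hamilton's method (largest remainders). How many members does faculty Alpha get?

The standard divisor is 1729/21 ≈ 82.333.
Standard quotas: Alpha 4.287, Beta 2.429, Gamma 5.866, Delta 2.259, Epsilon 2.490, Zeta 3.668.
Lower quotas: Alpha 4, Beta 2, Gamma 5, Delta 2, Epsilon 2, Zeta 3 (sum 18, leaving 3 seats).
Remainders in descending order: Gamma 0.866, Zeta 0.668, Epsilon 0.490, Beta 0.429, Alpha 0.287, Delta 0.259.
The surplus seats go to Gamma, Zeta, Epsilon.
Alpha receives 4.

4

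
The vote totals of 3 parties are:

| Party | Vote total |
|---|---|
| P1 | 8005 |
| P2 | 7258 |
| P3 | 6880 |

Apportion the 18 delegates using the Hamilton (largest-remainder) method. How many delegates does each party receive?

Total 22143; standard divisor 22143/18 ≈ 1230.167.
Standard quotas: P1 6.5072, P2 5.9000, P3 5.5927.
Lower quotas: P1 6, P2 5, P3 5 (sum 16, leaving 2 seats).
Remainders in descending order: P2 0.9000, P3 0.5927, P1 0.5072.
Largest remainders: P2, P3 receive the extra seats.

P1: 6, P2: 6, P3: 6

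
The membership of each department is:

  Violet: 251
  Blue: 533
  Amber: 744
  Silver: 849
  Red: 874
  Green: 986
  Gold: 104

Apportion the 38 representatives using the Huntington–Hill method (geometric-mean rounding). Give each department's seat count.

With divisor 116: modified quotas Violet 2.164, Blue 4.595, Amber 6.414, Silver 7.319, Red 7.534, Green 8.500, Gold 0.897.
Geometric-mean thresholds: Violet √(2·3)=2.449, Blue √(4·5)=4.472, Amber √(6·7)=6.481, Silver √(7·8)=7.483, Red √(7·8)=7.483, Green √(8·9)=8.485, Gold (min 1).
Each quota rounded against its threshold gives Violet 2, Blue 5, Amber 6, Silver 7, Red 8, Green 9, Gold 1 (total 38).

Violet: 2; Blue: 5; Amber: 6; Silver: 7; Red: 8; Green: 9; Gold: 1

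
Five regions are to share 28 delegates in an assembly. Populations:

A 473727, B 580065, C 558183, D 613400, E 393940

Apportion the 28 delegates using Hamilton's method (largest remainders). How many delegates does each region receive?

Total 2619315; standard divisor 2619315/28 ≈ 93546.964.
Standard quotas: A 5.0641, B 6.2008, C 5.9669, D 6.5571, E 4.2111.
Lower quotas: A 5, B 6, C 5, D 6, E 4 (sum 26, leaving 2 seats).
Remainders in descending order: C 0.9669, D 0.5571, E 0.2111, B 0.2008, A 0.0641.
The surplus seats go to C, D.

A 5, B 6, C 6, D 7, E 4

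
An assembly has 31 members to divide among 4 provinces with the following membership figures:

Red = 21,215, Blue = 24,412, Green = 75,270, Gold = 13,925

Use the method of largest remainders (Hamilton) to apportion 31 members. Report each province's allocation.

Red=5, Blue=6, Green=17, Gold=3

Standard divisor: 134822 ÷ 31 ≈ 4349.097.
Standard quotas: Red 4.8780, Blue 5.6131, Green 17.3070, Gold 3.2018.
Lower quotas: Red 4, Blue 5, Green 17, Gold 3 (sum 29, leaving 2 seats).
Remainders in descending order: Red 0.8780, Blue 0.6131, Green 0.3070, Gold 0.2018.
Largest remainders: Red, Blue receive the extra seats.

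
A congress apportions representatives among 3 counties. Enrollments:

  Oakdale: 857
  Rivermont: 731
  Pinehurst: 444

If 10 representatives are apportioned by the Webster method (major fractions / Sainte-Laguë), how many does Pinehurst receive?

2

Standard divisor 2032/10 ≈ 203.2; standard quotas: Oakdale 4.218, Rivermont 3.597, Pinehurst 2.185.
Rounding to the nearest integer gives Oakdale 4, Rivermont 4, Pinehurst 2 — total 10, matching the house size, so no adjustment is needed.
Pinehurst receives 2.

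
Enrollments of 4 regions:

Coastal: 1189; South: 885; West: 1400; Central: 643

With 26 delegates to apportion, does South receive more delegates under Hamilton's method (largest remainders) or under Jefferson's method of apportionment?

Hamilton: Coastal 7, South 6, West 9, Central 4.
Jefferson: Coastal 8, South 5, West 9, Central 4.
South gets 6 under Hamilton and 5 under Jefferson.

Hamilton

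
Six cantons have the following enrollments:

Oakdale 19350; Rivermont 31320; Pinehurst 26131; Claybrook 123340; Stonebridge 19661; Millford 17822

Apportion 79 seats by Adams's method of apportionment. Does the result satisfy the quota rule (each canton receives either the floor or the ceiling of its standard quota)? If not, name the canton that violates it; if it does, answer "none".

Standard quotas: Oakdale 6.433, Rivermont 10.413, Pinehurst 8.687, Claybrook 41.005, Stonebridge 6.536, Millford 5.925.
Adams allocation: Oakdale 7, Rivermont 10, Pinehurst 9, Claybrook 40, Stonebridge 7, Millford 6.
Claybrook has quota 41.005 (lower 41, upper 42) but receives 40 — outside the quota interval.

Claybrook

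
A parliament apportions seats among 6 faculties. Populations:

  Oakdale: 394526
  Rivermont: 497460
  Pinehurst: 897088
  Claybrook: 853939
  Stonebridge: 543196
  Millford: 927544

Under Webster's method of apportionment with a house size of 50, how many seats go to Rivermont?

Standard divisor 4113753/50 ≈ 82275.06; standard quotas: Oakdale 4.795, Rivermont 6.046, Pinehurst 10.904, Claybrook 10.379, Stonebridge 6.602, Millford 11.274.
Rounding to the nearest integer gives Oakdale 5, Rivermont 6, Pinehurst 11, Claybrook 10, Stonebridge 7, Millford 11 — total 50, matching the house size, so no adjustment is needed.
Rivermont receives 6.

6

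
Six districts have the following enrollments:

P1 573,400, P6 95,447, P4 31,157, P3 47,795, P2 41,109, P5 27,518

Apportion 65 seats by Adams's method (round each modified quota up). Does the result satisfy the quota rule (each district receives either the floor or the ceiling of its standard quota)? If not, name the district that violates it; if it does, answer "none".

Standard quotas: P1 45.651, P6 7.599, P4 2.481, P3 3.805, P2 3.273, P5 2.191.
Adams allocation: P1 43, P6 8, P4 3, P3 4, P2 4, P5 3.
P1 has quota 45.651 (lower 45, upper 46) but receives 43 — outside the quota interval.

P1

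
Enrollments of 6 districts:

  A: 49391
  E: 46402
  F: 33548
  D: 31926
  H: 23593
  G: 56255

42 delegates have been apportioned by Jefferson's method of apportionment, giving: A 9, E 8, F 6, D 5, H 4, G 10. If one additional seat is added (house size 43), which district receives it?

Priority for the next seat is population ÷ (current seats + 1).
Priorities: A 4939.100, E 5155.778, F 4792.571, D 5321.000, H 4718.600, G 5114.091.
Highest priority: D.

D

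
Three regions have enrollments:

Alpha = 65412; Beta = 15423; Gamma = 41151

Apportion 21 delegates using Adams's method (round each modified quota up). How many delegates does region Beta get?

Standard divisor 121986/21 ≈ 5808.857; standard quotas: Alpha 11.261, Beta 2.655, Gamma 7.084.
Rounding up gives 12, 3, 8 = 23 seats, so the divisor must be adjusted.
With modified divisor 6200: modified quotas Alpha 10.550, Beta 2.488, Gamma 6.637.
Rounding up: Alpha 11, Beta 3, Gamma 7 (total 21).
Beta receives 3.

3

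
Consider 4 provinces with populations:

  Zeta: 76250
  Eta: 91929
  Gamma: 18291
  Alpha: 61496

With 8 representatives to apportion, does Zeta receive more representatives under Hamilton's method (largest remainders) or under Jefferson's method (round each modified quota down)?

Hamilton: Zeta 2, Eta 3, Gamma 1, Alpha 2.
Jefferson: Zeta 3, Eta 3, Gamma 0, Alpha 2.
Zeta gets 2 under Hamilton and 3 under Jefferson.

Jefferson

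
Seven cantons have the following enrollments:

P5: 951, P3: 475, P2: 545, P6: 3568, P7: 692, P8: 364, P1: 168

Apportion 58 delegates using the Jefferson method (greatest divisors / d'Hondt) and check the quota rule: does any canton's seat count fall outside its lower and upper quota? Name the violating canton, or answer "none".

Standard quotas: P5 8.156, P3 4.074, P2 4.674, P6 30.599, P7 5.935, P8 3.122, P1 1.441.
Jefferson allocation: P5 8, P3 4, P2 4, P6 32, P7 6, P8 3, P1 1.
P6 has quota 30.599 (lower 30, upper 31) but receives 32 — outside the quota interval.

P6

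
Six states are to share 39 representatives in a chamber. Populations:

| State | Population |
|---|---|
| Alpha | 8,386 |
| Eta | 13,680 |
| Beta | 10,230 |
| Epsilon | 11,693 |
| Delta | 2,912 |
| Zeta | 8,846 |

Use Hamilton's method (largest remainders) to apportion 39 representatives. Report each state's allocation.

Alpha 6; Eta 10; Beta 7; Epsilon 8; Delta 2; Zeta 6

The standard divisor is 55747/39 ≈ 1429.41.
Standard quotas: Alpha 5.8668, Eta 9.5704, Beta 7.1568, Epsilon 8.1803, Delta 2.0372, Zeta 6.1886.
Lower quotas: Alpha 5, Eta 9, Beta 7, Epsilon 8, Delta 2, Zeta 6 (sum 37, leaving 2 seats).
Remainders in descending order: Alpha 0.8668, Eta 0.5704, Zeta 0.1886, Epsilon 0.1803, Beta 0.1568, Delta 0.0372.
The surplus seats go to Alpha, Eta.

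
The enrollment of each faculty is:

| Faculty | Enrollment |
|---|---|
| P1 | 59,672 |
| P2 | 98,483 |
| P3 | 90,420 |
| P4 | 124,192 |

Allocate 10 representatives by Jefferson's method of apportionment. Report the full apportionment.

P1=1, P2=3, P3=2, P4=4

Standard divisor 372767/10 ≈ 37276.7; standard quotas: P1 1.601, P2 2.642, P3 2.426, P4 3.332.
Rounding down gives 1, 2, 2, 3 = 8 seats, so the divisor must be adjusted.
With modified divisor 30600: modified quotas P1 1.950, P2 3.218, P3 2.955, P4 4.059.
Rounding down: P1 1, P2 3, P3 2, P4 4 (total 10).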